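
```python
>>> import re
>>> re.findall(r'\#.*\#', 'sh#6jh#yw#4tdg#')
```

['#6jh#yw#4tdg#']

Matches: at [2:15] → '#6jh#yw#4tdg#'.
Since nothing is captured, `findall` lists the 1 matched substring directly.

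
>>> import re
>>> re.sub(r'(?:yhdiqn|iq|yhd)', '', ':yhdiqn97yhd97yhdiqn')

':9797'

Alternation isn't longest-match — the leftmost alternative that fits at this position is chosen.
`sub` substitutes '' at each match site.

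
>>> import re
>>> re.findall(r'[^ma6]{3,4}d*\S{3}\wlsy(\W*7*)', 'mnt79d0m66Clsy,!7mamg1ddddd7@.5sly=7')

[',!7']

One capturing group, so `findall` returns just the captured substring from the one match — 1 in all.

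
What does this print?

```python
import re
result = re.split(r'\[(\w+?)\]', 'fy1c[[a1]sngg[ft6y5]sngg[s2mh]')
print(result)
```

['fy1c[', 'a1', 'sngg', 'ft6y5', 'sngg', 's2mh', '']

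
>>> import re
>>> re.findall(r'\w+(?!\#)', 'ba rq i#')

['ba', 'rq']

A negative assertion filters positions out without eating any characters.
Scanning left to right: at [0:2] → 'ba'; at [3:5] → 'rq'.
No capturing groups, so `findall` returns the 2 full match strings.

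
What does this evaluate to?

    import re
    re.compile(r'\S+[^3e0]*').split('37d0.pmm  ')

Each match becomes a cut point; 2 segments remain.

['', '']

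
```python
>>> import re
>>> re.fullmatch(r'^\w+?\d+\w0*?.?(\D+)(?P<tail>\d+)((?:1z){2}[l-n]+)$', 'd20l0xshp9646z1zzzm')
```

`re.fullmatch` requires the pattern to consume the entire string.
Here there's no way to consume every character, so the call returns None.

None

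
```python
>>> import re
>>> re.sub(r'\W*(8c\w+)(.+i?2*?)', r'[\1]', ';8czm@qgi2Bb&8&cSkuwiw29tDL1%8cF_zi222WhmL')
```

The pattern matches zero or more of a non-word character; then the literal '8c', then one or more of a word character (captured); then one or more of any character, then optionally a literal 'i', then zero or more of the literal '2' (lazy) (captured).
`\1` in the replacement pulls in group 1's text for each match.

'[8czm]'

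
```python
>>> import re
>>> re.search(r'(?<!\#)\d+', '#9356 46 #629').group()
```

`(?!…)`/`(?<!…)` only lets a position through if the neighbouring text does NOT match; no characters are consumed.
The match spans [2:5] → '356'.

'356'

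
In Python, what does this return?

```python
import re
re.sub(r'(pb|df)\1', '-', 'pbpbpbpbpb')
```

'--pb'

A backreference is literal: `\1` must see the identical characters the first group matched.
Matches: at [0:4] → 'pbpb'; at [4:8] → 'pbpb'.
`sub` substitutes '-' at each match site.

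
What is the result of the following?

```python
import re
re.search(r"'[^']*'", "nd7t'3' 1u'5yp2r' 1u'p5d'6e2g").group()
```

The match spans [4:7] → "'3'".

"'3'"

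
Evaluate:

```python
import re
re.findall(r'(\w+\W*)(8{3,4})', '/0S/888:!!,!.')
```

[('0S/', '888')]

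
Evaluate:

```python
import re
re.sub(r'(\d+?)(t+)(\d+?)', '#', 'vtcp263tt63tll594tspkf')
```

'vtcp#3tll594tspkf'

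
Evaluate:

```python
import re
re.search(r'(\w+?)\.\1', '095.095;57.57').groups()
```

A backreference is literal: `\1` must see the identical characters the first group matched.
Unlike `match`, `search` isn't anchored — it looks for the pattern anywhere in the string.
The match spans [0:7] → '095.095'.
Captured: group 1 = '095'.

('095',)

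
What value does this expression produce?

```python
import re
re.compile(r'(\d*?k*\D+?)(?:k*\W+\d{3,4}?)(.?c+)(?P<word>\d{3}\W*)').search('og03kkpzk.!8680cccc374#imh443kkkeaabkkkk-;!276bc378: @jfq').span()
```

Pattern: zero or more of a digit (lazy), then zero or more of a literal 'k', then one or more of a non-digit (lazy) (captured); then zero or more of the literal 'k', then one or more of a non-word character, then 3 to 4 of a digit (lazy) (non-capturing group); then optionally any character, then one or more of the literal 'c' (captured); then exactly 3 of a digit, then zero or more of a non-word character (captured as 'word').
`search` walks the string left to right and returns the first match it finds.
The match spans [2:23] → '03kkpzk.!8680cccc374#'.
Captured: group 1 = '03kkpz', group 2 = '0cccc', group 3 = '374#'.

(2, 23)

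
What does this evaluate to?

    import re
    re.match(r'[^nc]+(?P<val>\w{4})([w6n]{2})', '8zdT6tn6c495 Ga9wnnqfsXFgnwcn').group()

The pattern matches one or more of any character except [nc]; then exactly 4 of a word character (captured as 'val'); then exactly 2 of one of [w6n] (captured).
`re.match` only tries the pattern at the start of the string.
The match spans [0:8] → '8zdT6tn6'.
Captured: group 1 = 'dT6t', group 2 = 'n6'.

'8zdT6tn6'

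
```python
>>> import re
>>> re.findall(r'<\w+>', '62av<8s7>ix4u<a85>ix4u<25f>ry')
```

['<8s7>', '<a85>', '<25f>']

Scanning left to right: at [4:9] → '<8s7>'; at [13:18] → '<a85>'; at [22:27] → '<25f>'.
`findall` yields the raw match text (3 of them) because the pattern has no groups.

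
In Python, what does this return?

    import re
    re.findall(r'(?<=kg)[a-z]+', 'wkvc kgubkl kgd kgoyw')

['ubkl', 'd', 'oyw']

Because the assertion is zero-width, the text it checks is not consumed and won't appear in the result.
Scanning left to right: at [7:11] → 'ubkl'; at [14:15] → 'd'; at [18:21] → 'oyw'.
With no groups in the pattern, `findall` gives back each whole match — 3 here.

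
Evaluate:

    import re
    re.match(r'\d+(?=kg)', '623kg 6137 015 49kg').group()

'623'

The `(?=…)`/`(?<=…)` assertion just peeks at neighbouring text; it doesn't advance the match position.
With `match`, the pattern is implicitly anchored at the beginning.
The match spans [0:3] → '623'.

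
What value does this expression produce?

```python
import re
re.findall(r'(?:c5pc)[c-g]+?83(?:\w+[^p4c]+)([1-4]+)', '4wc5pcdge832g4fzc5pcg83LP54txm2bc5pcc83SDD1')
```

['1']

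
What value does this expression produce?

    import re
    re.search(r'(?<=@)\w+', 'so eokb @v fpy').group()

'v'

The lookaround is zero-width — it requires the adjacent text to match without consuming it, so the asserted text isn't part of the match.
Unlike `match`, `search` isn't anchored — it looks for the pattern anywhere in the string.
The match spans [9:10] → 'v'.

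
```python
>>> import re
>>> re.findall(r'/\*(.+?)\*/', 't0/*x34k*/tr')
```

Walking the string: at [2:10] match '/*x34k*/', group 1 = 'x34k'.
Because there's exactly one group, `findall` drops the full match and keeps group 1 from the one hit.

['x34k']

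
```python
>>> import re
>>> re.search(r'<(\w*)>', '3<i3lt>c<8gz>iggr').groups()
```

('i3lt',)

`re.search` scans for the first position where the pattern succeeds.
The match spans [1:7] → '<i3lt>'.
Captured: group 1 = 'i3lt'.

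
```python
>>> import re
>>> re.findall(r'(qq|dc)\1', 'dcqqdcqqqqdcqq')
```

['qq']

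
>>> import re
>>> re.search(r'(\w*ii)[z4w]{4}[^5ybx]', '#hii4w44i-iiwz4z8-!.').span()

The pattern matches zero or more of a word character, then the literal 'ii' (captured); then exactly 4 of one of [z4w], then any character except [5ybx].
`search` walks the string left to right and returns the first match it finds.
The match spans [1:9] → 'hii4w44i'.
Captured: group 1 = 'hii'.

(1, 9)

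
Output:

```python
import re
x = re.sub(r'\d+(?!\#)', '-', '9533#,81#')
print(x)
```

-3#,-1#

A negative assertion filters positions out without eating any characters.
Matches: at [0:3] → '953'; at [6:7] → '8'.
Every occurrence is swapped for '-'.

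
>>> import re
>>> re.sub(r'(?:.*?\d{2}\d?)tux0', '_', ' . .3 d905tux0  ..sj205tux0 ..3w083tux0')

This matches zero or more of any character (lazy), then exactly 2 of a digit, then optionally a digit (non-capturing group); then the literal 'tux', then the literal '0'.
Lazy quantifiers expand one character at a time until the remainder of the pattern can match.
Matches: at [0:14] → ' . .3 d905tux0'; at [14:27] → '  ..sj205tux0'; at [27:39] → ' ..3w083tux0'.
Each match is replaced by '_'.

'___'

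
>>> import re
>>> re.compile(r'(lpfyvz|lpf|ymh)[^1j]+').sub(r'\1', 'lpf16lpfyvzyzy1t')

The regex engine tests alternatives in the order written; an earlier branch that matches wins even if a later one would match more.
Matches: at [5:14] → 'lpfyvzyzy'.
Each match is replaced using the text its own group 1 captured.

'lpf16lpfyvz1t'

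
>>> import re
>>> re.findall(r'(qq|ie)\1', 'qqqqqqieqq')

['qq']

After group 1 captures some text, `\1` only succeeds where that same text appears again.
`findall` collects group 1 from the one match (1 total).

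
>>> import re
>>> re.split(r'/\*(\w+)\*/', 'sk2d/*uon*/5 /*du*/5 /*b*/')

['sk2d', 'uon', '5 ', 'du', '5 ', 'b', '']

Matches to split on: at [4:11] → '/*uon*/'; at [13:19] → '/*du*/'; at [21:26] → '/*b*/'.
The group in the pattern means `split` returns the separators' captures alongside the pieces.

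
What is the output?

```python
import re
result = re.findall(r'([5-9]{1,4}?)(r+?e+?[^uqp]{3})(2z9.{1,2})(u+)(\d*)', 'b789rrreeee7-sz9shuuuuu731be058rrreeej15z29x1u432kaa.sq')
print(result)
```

[]

This matches 1 to 4 of a character in [5-9] (lazy) (captured); then one or more of the literal 'r' (lazy), then one or more of a literal 'e' (lazy), then exactly 3 of any character except [uqp] (captured); then the literal '2z9', then 1 to 2 of any character (captured); then one or more of a literal 'u' (captured); then zero or more of a digit (captured).
With 5 capturing groups, `findall` returns a 5-tuple per match.
Nothing in the string satisfies the pattern, so the list is empty.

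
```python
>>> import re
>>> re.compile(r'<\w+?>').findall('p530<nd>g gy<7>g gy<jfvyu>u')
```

Scanning left to right: at [4:8] → '<nd>'; at [12:15] → '<7>'; at [19:26] → '<jfvyu>'.
With no groups in the pattern, `findall` gives back each whole match — 3 here.

['<nd>', '<7>', '<jfvyu>']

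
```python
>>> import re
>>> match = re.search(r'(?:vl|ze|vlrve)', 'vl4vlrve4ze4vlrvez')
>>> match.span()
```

`re.search` scans for the first position where the pattern succeeds.
The match spans [0:2] → 'vl'.

(0, 2)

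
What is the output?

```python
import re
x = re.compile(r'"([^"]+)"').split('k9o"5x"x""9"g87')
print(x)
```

Matches to split on: at [3:7] → '"5x"'; at [9:12] → '"9"'.
Because the pattern has a capturing group, `split` also inserts each captured text between the pieces.

['k9o', '5x', 'x"', '9', 'g87']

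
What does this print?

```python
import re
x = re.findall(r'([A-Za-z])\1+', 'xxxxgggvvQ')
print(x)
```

The backreference `\1` re-matches whatever the first group consumed, character for character.
Scanning left to right: at [0:4] match 'xxxx', group 1 = 'x'; at [4:7] match 'ggg', group 1 = 'g'; at [7:9] match 'vv', group 1 = 'v'.
`findall` collects group 1 from each match (3 total).

['x', 'g', 'v']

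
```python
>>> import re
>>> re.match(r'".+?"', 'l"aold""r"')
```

None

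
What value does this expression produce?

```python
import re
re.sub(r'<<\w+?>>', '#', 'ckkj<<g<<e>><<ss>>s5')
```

'ckkj<<g##s5'

Each match is replaced by '#'.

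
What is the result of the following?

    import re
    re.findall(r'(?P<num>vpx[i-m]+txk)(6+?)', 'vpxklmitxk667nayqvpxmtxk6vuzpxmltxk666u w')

[('vpxklmitxk', '6'), ('vpxmtxk', '6')]

The pattern matches the literal 'vpx', then one or more of a character in [i-m], then the literal 'txk' (captured as 'num'); then one or more of a literal '6' (lazy) (captured).
Multiple groups make `findall` return tuples — one 2-tuple for each match.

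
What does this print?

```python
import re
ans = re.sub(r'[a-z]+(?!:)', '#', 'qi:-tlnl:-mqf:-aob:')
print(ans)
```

Because the assertion is negative and zero-width, positions next to the forbidden text are skipped.
`sub` substitutes '#' at each match site.

#i:-#l:-#f:-#b:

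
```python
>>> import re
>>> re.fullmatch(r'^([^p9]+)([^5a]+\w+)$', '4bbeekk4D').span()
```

(0, 9)

The pattern matches anchored at the start of the string; then one or more of any character except [p9] (captured); then one or more of any character except [5a], then one or more of a word character (captured); then anchored at the end.
`re.fullmatch` is like wrapping the pattern in `^…$` (in single-line mode).
The match spans [0:9] → '4bbeekk4D'.
Captured: group 1 = '4bbeekk', group 2 = '4D'.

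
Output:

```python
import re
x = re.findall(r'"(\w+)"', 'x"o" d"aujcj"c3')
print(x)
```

With a single group, `findall` returns only what that group captured — 2 items.

['o', 'aujcj']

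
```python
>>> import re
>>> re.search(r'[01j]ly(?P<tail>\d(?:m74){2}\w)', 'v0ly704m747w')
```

None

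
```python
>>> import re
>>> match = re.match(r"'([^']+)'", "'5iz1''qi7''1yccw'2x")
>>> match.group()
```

`match` is anchored at position 0; if the pattern doesn't fit there, it returns None.
The match spans [0:6] → "'5iz1'".
Captured: group 1 = '5iz1'.

"'5iz1'"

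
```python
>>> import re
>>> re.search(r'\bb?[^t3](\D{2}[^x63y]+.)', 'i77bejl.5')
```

None

Here no position works, so the call returns None.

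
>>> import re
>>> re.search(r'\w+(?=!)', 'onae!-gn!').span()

The positive lookaround only admits positions where the adjacent text matches; those characters stay outside the span.
The match spans [0:4] → 'onae'.

(0, 4)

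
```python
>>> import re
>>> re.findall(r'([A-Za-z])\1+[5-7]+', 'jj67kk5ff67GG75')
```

['j', 'k', 'f', 'G']

A backreference is literal: `\1` must see the identical characters the first group matched.
Scanning left to right: at [0:4] match 'jj67', group 1 = 'j'; at [4:7] match 'kk5', group 1 = 'k'; at [7:11] match 'ff67', group 1 = 'f'; at [11:15] match 'GG75', group 1 = 'G'.
Because there's exactly one group, `findall` drops the full match and keeps group 1 from each hit.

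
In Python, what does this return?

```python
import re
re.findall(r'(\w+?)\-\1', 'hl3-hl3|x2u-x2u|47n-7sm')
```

['hl3', 'x2u']

A backreference is literal: `\1` must see the identical characters the first group matched.
Scanning left to right: at [0:7] match 'hl3-hl3', group 1 = 'hl3'; at [8:15] match 'x2u-x2u', group 1 = 'x2u'.
`findall` collects group 1 from each match (2 total).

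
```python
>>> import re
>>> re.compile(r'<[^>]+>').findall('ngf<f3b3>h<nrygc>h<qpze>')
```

Walking the string: at [3:9] → '<f3b3>'; at [10:17] → '<nrygc>'; at [18:24] → '<qpze>'.
`findall` yields the raw match text (3 of them) because the pattern has no groups.

['<f3b3>', '<nrygc>', '<qpze>']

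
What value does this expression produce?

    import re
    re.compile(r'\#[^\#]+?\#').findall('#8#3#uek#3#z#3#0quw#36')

['#8#', '#uek#', '#z#', '#0quw#']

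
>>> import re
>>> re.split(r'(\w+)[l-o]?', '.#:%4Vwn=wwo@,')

['.#:%', '4Vwn', '=', 'wwo', '@,']

The pattern matches one or more of a word character (captured); then optionally a character in [l-o].
Matches to split on: at [4:8] → '4Vwn'; at [9:12] → 'wwo'.
`re.split` interleaves the captured-group text with the surrounding fragments.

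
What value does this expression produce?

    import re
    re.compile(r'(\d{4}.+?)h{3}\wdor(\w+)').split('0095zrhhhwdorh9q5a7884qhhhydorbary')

This matches exactly 4 of a digit, then one or more of any character (lazy) (captured); then exactly 3 of a literal 'h', then a word character, then the literal 'dor'; then one or more of a word character (captured).
Matches to split on: at [0:34] → '0095zrhhhwdorh9q5a7884qhhhydorbary'.
With a capturing group present, the delimiter's captured portion is kept in the result list.

['', '0095zr', 'h9q5a7884qhhhydorbary', '']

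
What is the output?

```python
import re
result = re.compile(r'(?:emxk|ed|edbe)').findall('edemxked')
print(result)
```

Walking the string: at [0:2] → 'ed'; at [2:6] → 'emxk'; at [6:8] → 'ed'.
No capturing groups, so `findall` returns the 3 full match strings.

['ed', 'emxk', 'ed']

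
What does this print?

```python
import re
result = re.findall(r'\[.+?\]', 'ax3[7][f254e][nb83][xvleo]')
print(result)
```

['[7]', '[f254e]', '[nb83]', '[xvleo]']

A non-greedy quantifier consumes as few characters as it can — just enough that the remainder of the pattern still matches from where it stops; whatever follows it matches normally.
Walking the string: at [3:6] → '[7]'; at [6:13] → '[f254e]'; at [13:19] → '[nb83]'; at [19:26] → '[xvleo]'.
No capturing groups, so `findall` returns the 4 full match strings.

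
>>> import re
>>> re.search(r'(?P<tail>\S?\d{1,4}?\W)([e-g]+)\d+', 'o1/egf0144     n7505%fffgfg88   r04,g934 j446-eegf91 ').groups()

('o1/', 'egf')

Pattern: optionally a non-whitespace character, then 1 to 4 of a digit (lazy), then a non-word character (captured as 'tail'); then one or more of a character in [e-g] (captured); then one or more of a digit.
`search` walks the string left to right and returns the first match it finds.
The match spans [0:10] → 'o1/egf0144'.
Captured: group 1 = 'o1/', group 2 = 'egf'.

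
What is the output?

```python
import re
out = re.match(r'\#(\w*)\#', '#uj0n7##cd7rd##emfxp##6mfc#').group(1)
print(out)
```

uj0n7

The match spans [0:7] → '#uj0n7#'.
Captured: group 1 = 'uj0n7'.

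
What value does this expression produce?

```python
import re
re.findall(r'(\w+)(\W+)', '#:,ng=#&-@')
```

This matches one or more of a word character (captured); then one or more of a non-word character (captured).
Scanning left to right: at [3:10] match 'ng=#&-@', groups = ('ng', '=#&-@').
Multiple groups make `findall` return tuples — one 2-tuple for the one match.

[('ng', '=#&-@')]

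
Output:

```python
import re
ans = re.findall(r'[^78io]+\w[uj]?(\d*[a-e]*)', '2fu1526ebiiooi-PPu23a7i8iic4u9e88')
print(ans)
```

The pattern matches one or more of any character except [78io], then a word character, then optionally one of [uj]; then zero or more of a digit, then zero or more of a character in [a-e] (captured).
Scanning left to right: at [0:10] match '2fu1526ebi', group 1 = ''; at [14:22] match '-PPu23a7', group 1 = ''; at [26:33] match 'c4u9e88', group 1 = '8'.
One capturing group, so `findall` returns just the captured substring from each match — 3 in all.

['', '', '8']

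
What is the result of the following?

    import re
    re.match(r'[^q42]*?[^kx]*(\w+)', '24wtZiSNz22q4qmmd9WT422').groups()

('2',)

Pattern: zero or more of any character except [q42] (lazy), then zero or more of any character except [kx]; then one or more of a word character (captured).
`re.match` only tries the pattern at the start of the string.
The match spans [0:23] → '24wtZiSNz22q4qmmd9WT422'.
Captured: group 1 = '2'.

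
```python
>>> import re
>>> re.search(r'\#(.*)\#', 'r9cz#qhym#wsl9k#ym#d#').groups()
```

`re.search` tries every starting position until one works.
The match spans [4:21] → '#qhym#wsl9k#ym#d#'.
Captured: group 1 = 'qhym#wsl9k#ym#d'.

('qhym#wsl9k#ym#d',)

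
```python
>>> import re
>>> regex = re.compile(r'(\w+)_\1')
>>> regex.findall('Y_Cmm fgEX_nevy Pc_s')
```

[]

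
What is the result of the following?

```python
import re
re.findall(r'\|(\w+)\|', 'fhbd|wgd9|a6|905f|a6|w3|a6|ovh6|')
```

['wgd9', '905f', 'w3', 'ovh6']

Walking the string: at [4:10] match '|wgd9|', group 1 = 'wgd9'; at [12:18] match '|905f|', group 1 = '905f'; at [20:24] match '|w3|', group 1 = 'w3'; at [26:32] match '|ovh6|', group 1 = 'ovh6'.
`findall` collects group 1 from each match (4 total).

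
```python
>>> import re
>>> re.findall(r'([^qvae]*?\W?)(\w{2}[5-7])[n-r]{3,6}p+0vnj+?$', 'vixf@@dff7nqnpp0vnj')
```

[('ixf@@d', 'ff7')]

The pattern matches zero or more of any character except [qvae] (lazy), then optionally a non-word character (captured); then exactly 2 of a word character, then a character in [5-7] (captured); then 3 to 6 of a character in [n-r], then one or more of the literal 'p'; then the literal '0vn', then one or more of a literal 'j' (lazy); then anchored at the end.
Matches: at [1:19] match 'ixf@@dff7nqnpp0vnj', groups = ('ixf@@d', 'ff7').
With 2 capturing groups, `findall` returns a 2-tuple per match.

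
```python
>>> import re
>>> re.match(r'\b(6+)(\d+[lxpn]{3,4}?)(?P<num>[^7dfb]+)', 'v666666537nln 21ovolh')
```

None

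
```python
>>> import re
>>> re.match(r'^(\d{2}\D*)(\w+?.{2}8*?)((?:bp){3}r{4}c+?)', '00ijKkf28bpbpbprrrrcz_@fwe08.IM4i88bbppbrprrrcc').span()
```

`re.match` won't scan ahead — the pattern has to work from the very first character.
The match spans [0:20] → '00ijKkf28bpbpbprrrrc'.

(0, 20)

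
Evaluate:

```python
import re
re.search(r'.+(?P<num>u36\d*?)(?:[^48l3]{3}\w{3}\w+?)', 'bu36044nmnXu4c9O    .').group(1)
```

The pattern matches one or more of any character; then the literal 'u3', then a literal '6', then zero or more of a digit (lazy) (captured as 'num'); then exactly 3 of any character except [48l3], then exactly 3 of a word character, then one or more of a word character (lazy) (non-capturing group).
Unlike `match`, `search` isn't anchored — it looks for the pattern anywhere in the string.
The match spans [0:14] → 'bu36044nmnXu4c'.
Captured: group 1 = 'u36044'.

'u36044'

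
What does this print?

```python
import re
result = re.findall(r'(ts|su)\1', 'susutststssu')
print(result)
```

['su', 'ts']

`\1` is not a pattern — it's the concrete string captured by group 1, re-applied verbatim.
Scanning left to right: at [0:4] match 'susu', group 1 = 'su'; at [4:8] match 'tsts', group 1 = 'ts'.
`findall` collects group 1 from each match (2 total).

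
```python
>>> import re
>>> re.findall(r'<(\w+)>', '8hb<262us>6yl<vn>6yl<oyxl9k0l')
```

['262us', 'vn']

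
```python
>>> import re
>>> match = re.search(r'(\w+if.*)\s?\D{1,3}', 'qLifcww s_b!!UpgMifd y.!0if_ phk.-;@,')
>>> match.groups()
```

The match spans [0:37] → 'qLifcww s_b!!UpgMifd y.!0if_ phk.-;@,'.
Captured: group 1 = 'qLifcww s_b!!UpgMifd y.!0if_ phk.-;@'.

('qLifcww s_b!!UpgMifd y.!0if_ phk.-;@',)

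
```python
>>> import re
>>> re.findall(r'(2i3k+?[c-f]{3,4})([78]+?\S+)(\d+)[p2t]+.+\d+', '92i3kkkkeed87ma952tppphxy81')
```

[('2i3kkkkeed', '87ma95', '2')]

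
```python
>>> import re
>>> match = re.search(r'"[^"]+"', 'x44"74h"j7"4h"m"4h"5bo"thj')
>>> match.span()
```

The match spans [3:8] → '"74h"'.

(3, 8)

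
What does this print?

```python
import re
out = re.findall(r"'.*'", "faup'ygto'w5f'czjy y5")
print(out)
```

Matches: at [4:14] → "'ygto'w5f'".
With no groups in the pattern, `findall` gives back each whole match — 1 here.

["'ygto'w5f'"]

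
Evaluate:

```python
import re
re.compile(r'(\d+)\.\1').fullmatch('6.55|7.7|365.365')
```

None

`\1` has to match the exact text group 1 already captured.
`re.fullmatch` requires the pattern to consume the entire string.
Here the string isn't matched end-to-end, so the call returns None.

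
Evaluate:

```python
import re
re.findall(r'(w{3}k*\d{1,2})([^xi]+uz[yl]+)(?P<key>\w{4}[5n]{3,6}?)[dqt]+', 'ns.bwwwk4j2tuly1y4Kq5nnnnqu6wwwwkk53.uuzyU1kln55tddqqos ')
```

[('wwwk4', 'j2tuly1y4Kq5nnnnqu6wwwwkk53.uuzy', 'U1kln55')]

Pattern: exactly 3 of the literal 'w', then zero or more of a literal 'k', then 1 to 2 of a digit (captured); then one or more of any character except [xi], then the literal 'uz', then one or more of one of [yl] (captured); then exactly 4 of a word character, then 3 to 6 of one of [5n] (lazy) (captured as 'key'); then one or more of one of [dqt].
Scanning left to right: at [4:53] match 'wwwk4j2tuly1y4Kq5nnnnqu6wwwwkk53.uuzyU1kln55tddqq', groups = ('wwwk4', 'j2tuly1y4Kq5nnnnqu6wwwwkk53.uuzy', 'U1kln55').
Multiple groups make `findall` return tuples — one 3-tuple for the one match.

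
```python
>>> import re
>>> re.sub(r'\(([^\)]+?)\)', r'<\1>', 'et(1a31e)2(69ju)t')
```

Matches: at [2:9] → '(1a31e)'; at [10:16] → '(69ju)'.
`\1` in the replacement pulls in group 1's text for each match.

'et<1a31e>2<69ju>t'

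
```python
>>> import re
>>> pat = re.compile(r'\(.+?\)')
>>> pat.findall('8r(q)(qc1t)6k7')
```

A `+?`/`*?`/`{m,n}?` starts at its minimum and grows only as far as needed for what follows to match.
Since nothing is captured, `findall` lists the 2 matched substrings directly.

['(q)', '(qc1t)']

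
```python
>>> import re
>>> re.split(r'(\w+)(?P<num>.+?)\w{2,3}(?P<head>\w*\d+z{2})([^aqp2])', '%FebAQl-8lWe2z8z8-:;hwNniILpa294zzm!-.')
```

['%', 'FebAQl', '-8lWe2z8z8-:;', 'niILpa294zz', 'm', '!-.']

The pattern matches one or more of a word character (captured); then one or more of any character (lazy) (captured as 'num'); then 2 to 3 of a word character; then zero or more of a word character, then one or more of a digit, then exactly 2 of the literal 'z' (captured as 'head'); then any character except [aqp2] (captured).
Because the quantifier is non-greedy, it stops expanding at the earliest point where the rest of the pattern can succeed.
Matches to split on: at [1:35] → 'FebAQl-8lWe2z8z8-:;hwNniILpa294zzm'.
`re.split` interleaves the captured-group text with the surrounding fragments.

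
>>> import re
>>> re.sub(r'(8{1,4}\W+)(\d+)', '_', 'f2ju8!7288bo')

'f2ju_bo'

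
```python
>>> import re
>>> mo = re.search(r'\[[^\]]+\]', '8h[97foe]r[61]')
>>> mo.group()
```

Unlike `match`, `search` isn't anchored — it looks for the pattern anywhere in the string.
The match spans [2:9] → '[97foe]'.

'[97foe]'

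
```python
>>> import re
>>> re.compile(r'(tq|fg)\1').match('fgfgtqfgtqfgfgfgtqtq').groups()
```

The match spans [0:4] → 'fgfg'.
Captured: group 1 = 'fg'.

('fg',)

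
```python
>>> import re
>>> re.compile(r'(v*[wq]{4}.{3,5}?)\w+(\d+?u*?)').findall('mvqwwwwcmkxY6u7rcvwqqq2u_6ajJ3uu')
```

The pattern matches zero or more of a literal 'v', then exactly 4 of one of [wq], then 3 to 5 of any character (lazy) (captured); then one or more of a word character; then one or more of a digit (lazy), then zero or more of a literal 'u' (lazy) (captured).
Scanning left to right: at [1:30] match 'vqwwwwcmkxY6u7rcvwqqq2u_6ajJ3', groups = ('vqwwwwcm', '3').
2 groups means the one result is a tuple of 2 captured strings — 1 here.

[('vqwwwwcm', '3')]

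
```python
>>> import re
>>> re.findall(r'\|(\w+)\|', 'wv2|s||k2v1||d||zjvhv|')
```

['s', 'k2v1', 'd', 'zjvhv']

Walking the string: at [3:6] match '|s|', group 1 = 's'; at [6:12] match '|k2v1|', group 1 = 'k2v1'; at [12:15] match '|d|', group 1 = 'd'; at [15:22] match '|zjvhv|', group 1 = 'zjvhv'.
One capturing group, so `findall` returns just the captured substring from each match — 4 in all.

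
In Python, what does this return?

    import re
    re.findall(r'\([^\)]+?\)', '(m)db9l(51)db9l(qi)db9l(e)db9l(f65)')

With no groups in the pattern, `findall` gives back each whole match — 5 here.

['(m)', '(51)', '(qi)', '(e)', '(f65)']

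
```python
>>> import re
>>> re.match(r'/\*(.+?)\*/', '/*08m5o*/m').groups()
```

`match` is anchored at position 0; if the pattern doesn't fit there, it returns None.
The match spans [0:9] → '/*08m5o*/'.
Captured: group 1 = '08m5o'.

('08m5o',)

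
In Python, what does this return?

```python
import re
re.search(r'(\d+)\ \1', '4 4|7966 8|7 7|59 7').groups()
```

`\1` is not a pattern — it's the concrete string captured by group 1, re-applied verbatim.
`re.search` tries every starting position until one works.
The match spans [0:3] → '4 4'.
Captured: group 1 = '4'.

('4',)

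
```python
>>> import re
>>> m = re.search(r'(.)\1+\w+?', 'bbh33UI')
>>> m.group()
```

'bbh'

After group 1 captures some text, `\1` only succeeds where that same text appears again.
`re.search` tries every starting position until one works.
The match spans [0:3] → 'bbh'.
Captured: group 1 = 'b'.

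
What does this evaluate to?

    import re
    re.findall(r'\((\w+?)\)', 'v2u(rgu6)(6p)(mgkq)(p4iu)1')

['rgu6', '6p', 'mgkq', 'p4iu']

One capturing group, so `findall` returns just the captured substring from each match — 4 in all.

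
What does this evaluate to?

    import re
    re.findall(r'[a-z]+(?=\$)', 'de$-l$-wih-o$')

The positive lookaround only admits positions where the adjacent text matches; those characters stay outside the span.
Since nothing is captured, `findall` lists the 3 matched substrings directly.

['de', 'l', 'o']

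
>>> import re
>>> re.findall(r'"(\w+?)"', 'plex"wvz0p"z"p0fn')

['wvz0p']

Because there's exactly one group, `findall` drops the full match and keeps group 1 from the one hit.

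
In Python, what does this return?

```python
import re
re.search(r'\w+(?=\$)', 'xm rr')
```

None

The `(?=…)`/`(?<=…)` assertion just peeks at neighbouring text; it doesn't advance the match position.
`search` walks the string left to right and returns the first match it finds.
Here no position works, so the call returns None.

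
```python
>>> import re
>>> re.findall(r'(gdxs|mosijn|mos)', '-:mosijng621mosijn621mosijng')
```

Alternation tries branches left to right and keeps the first one that lets the overall match succeed at that position.
Matches: at [2:8] match 'mosijn', group 1 = 'mosijn'; at [12:18] match 'mosijn', group 1 = 'mosijn'; at [21:27] match 'mosijn', group 1 = 'mosijn'.
`findall` collects group 1 from each match (3 total).

['mosijn', 'mosijn', 'mosijn']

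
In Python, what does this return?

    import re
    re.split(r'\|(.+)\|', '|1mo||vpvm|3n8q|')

The group in the pattern means `split` returns the separators' captures alongside the pieces.

['', '1mo||vpvm|3n8q', '']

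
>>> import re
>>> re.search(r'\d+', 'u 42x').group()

The match spans [2:4] → '42'.

'42'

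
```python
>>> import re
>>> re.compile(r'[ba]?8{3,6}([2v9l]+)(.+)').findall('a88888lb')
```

[('l', 'b')]

This matches optionally one of [ba], then 3 to 6 of a literal '8'; then one or more of one of [2v9l] (captured); then one or more of any character (captured).
Walking the string: at [0:8] match 'a88888lb', groups = ('l', 'b').
`findall` packs the 2 group values into a tuple for every match.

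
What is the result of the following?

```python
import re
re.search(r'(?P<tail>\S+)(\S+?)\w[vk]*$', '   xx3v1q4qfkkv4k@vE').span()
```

(3, 20)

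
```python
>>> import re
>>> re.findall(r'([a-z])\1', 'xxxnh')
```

After group 1 captures some text, `\1` only succeeds where that same text appears again.
Walking the string: at [0:2] match 'xx', group 1 = 'x'.
With a single group, `findall` returns only what that group captured — 1 item.

['x']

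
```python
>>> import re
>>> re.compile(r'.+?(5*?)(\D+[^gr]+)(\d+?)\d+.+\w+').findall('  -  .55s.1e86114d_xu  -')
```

[('', ' -  .55s.1e861', '1')]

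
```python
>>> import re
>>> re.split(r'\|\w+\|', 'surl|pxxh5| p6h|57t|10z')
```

['surl', ' p6h', '10z']

Splitting on the pattern gives 3 pieces.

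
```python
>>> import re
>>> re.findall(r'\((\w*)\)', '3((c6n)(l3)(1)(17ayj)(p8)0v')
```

['c6n', 'l3', '1', '17ayj', 'p8']

Scanning left to right: at [2:7] match '(c6n)', group 1 = 'c6n'; at [7:11] match '(l3)', group 1 = 'l3'; at [11:14] match '(1)', group 1 = '1'; at [14:21] match '(17ayj)', group 1 = '17ayj'; at [21:25] match '(p8)', group 1 = 'p8'.
Because there's exactly one group, `findall` drops the full match and keeps group 1 from each hit.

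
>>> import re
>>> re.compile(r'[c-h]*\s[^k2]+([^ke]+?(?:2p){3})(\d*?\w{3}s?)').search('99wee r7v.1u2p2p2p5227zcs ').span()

This matches zero or more of a character in [c-h], then whitespace; then one or more of any character except [k2]; then one or more of any character except [ke] (lazy), then the literal '2p' repeated 3 times (captured); then zero or more of a digit (lazy), then exactly 3 of a word character, then optionally the literal 's' (captured).
`re.search` tries every starting position until one works.
The match spans [3:21] → 'ee r7v.1u2p2p2p522'.
Captured: group 1 = 'u2p2p2p', group 2 = '522'.

(3, 21)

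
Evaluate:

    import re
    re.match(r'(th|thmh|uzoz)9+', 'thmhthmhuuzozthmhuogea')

None

With `match`, the pattern is implicitly anchored at the beginning.
Here the pattern fails at index 0, so the call returns None.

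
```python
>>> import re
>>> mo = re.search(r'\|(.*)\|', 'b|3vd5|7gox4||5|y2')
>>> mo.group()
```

`search` walks the string left to right and returns the first match it finds.
The match spans [1:16] → '|3vd5|7gox4||5|'.
Captured: group 1 = '3vd5|7gox4||5'.

'|3vd5|7gox4||5|'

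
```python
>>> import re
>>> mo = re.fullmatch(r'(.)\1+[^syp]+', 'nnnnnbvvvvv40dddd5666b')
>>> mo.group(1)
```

'n'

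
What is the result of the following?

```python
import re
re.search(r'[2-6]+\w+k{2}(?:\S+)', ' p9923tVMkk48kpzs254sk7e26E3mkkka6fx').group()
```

'23tVMkk48kpzs254sk7e26E3mkkka6fx'

The match spans [4:36] → '23tVMkk48kpzs254sk7e26E3mkkka6fx'.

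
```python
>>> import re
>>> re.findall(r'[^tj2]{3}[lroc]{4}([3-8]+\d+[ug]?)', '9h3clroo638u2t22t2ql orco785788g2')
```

`findall` collects group 1 from each match (2 total).

['638u', '785788g']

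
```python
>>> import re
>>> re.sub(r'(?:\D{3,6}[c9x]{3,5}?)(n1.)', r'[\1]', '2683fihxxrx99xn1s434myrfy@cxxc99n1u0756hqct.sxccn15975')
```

'2683[n1s]434m[n1u]0756[n15]975'

This matches 3 to 6 of a non-digit, then 3 to 5 of one of [c9x] (lazy) (non-capturing group); then the literal 'n1', then any character (captured).
Matches: at [4:17] → 'fihxxrx99xn1s'; at [21:35] → 'yrfy@cxxc99n1u'; at [39:51] → 'hqct.sxccn15'.
The replacement refers to a captured group, so each match is rewritten using its own captured text.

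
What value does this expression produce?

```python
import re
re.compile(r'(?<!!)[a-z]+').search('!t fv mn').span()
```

(3, 5)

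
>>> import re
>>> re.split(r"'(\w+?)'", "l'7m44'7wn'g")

Matches to split on: at [1:7] → "'7m44'".
With a capturing group present, the delimiter's captured portion is kept in the result list.

['l', '7m44', "7wn'g"]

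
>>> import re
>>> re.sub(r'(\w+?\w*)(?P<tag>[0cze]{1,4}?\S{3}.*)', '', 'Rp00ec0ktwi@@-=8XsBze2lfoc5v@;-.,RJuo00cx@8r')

The pattern matches one or more of a word character (lazy), then zero or more of a word character (captured); then 1 to 4 of one of [0cze] (lazy), then exactly 3 of a non-whitespace character, then zero or more of any character (captured as 'tag').
`sub` substitutes '' at each match site.

''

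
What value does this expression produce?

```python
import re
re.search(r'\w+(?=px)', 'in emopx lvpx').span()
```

The lookaround is zero-width — it requires the adjacent text to match without consuming it, so the asserted text isn't part of the match.
The match spans [3:6] → 'emo'.

(3, 6)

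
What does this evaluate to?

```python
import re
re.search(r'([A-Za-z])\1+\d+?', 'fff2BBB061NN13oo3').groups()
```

('f',)

The backreference `\1` re-matches whatever the first group consumed, character for character.
Unlike `match`, `search` isn't anchored — it looks for the pattern anywhere in the string.
The match spans [0:4] → 'fff2'.
Captured: group 1 = 'f'.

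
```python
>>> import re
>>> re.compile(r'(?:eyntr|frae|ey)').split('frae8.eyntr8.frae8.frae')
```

Alternation isn't longest-match — the leftmost alternative that fits at this position is chosen.
Matches to split on: at [0:4] → 'frae'; at [6:11] → 'eyntr'; at [13:17] → 'frae'; at [19:23] → 'frae'.
`split` removes every match and returns the 5 fragments in between.

['', '8.', '8.', '8.', '']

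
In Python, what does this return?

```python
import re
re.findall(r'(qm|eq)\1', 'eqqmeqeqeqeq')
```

After group 1 captures some text, `\1` only succeeds where that same text appears again.
With a single group, `findall` returns only what that group captured — 2 items.

['eq', 'eq']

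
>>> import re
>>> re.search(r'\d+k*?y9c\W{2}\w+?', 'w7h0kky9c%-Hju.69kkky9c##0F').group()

Pattern: one or more of a digit, then zero or more of a literal 'k' (lazy); then the literal 'y9c', then exactly 2 of a non-word character, then one or more of a word character (lazy).
A non-greedy quantifier consumes as few characters as it can — just enough that the remainder of the pattern still matches from where it stops; whatever follows it matches normally.
`re.search` tries every starting position until one works.
The match spans [3:12] → '0kky9c%-H'.

'0kky9c%-H'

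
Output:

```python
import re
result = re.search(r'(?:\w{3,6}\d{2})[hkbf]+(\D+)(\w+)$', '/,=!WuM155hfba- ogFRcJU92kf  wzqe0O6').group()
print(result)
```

Pattern: 3 to 6 of a word character, then exactly 2 of a digit (non-capturing group); then one or more of one of [hkbf]; then one or more of a non-digit (captured); then one or more of a word character (captured); then anchored at the end.
`re.search` scans for the first position where the pattern succeeds.
The match spans [17:36] → 'gFRcJU92kf  wzqe0O6'.
Captured: group 1 = '  wzqe', group 2 = '0O6'.

gFRcJU92kf  wzqe0O6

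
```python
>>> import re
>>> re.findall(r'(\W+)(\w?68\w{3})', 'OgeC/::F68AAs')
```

[('/::', 'F68AAs')]

This matches one or more of a non-word character (captured); then optionally a word character, then the literal '68', then exactly 3 of a word character (captured).
Scanning left to right: at [4:13] match '/::F68AAs', groups = ('/::', 'F68AAs').
`findall` packs the 2 group values into a tuple for every match.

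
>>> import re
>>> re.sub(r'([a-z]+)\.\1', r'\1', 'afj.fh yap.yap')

`\1` has to match the exact text group 1 already captured.
The replacement refers to a captured group, so each match is rewritten using its own captured text.

'afj.fh yap'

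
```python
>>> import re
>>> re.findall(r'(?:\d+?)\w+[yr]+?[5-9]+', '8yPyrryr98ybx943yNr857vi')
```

['8yPyrryr98ybx943yNr857']

This matches one or more of a digit (lazy) (non-capturing group); then one or more of a word character, then one or more of one of [yr] (lazy); then one or more of a character in [5-9].
No capturing groups, so `findall` returns the 1 full match string.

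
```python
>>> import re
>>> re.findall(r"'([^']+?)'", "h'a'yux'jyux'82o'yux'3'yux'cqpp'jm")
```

['a', 'jyux', 'yux', 'yux']

With a single group, `findall` returns only what that group captured — 4 items.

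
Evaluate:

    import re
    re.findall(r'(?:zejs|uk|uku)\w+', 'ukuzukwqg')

Walking the string: at [0:9] → 'ukuzukwqg'.
Since nothing is captured, `findall` lists the 1 matched substring directly.

['ukuzukwqg']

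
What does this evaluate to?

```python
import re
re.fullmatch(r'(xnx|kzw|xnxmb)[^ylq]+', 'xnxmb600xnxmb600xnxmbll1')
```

`re.fullmatch` is like wrapping the pattern in `^…$` (in single-line mode).
Here the string isn't matched end-to-end, so the call returns None.

None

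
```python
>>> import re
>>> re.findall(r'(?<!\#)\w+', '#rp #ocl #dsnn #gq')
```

['p', 'cl', 'snn', 'q']

The negative lookaround is zero-width — it rules out positions where the adjacent text would match, without consuming anything.
Walking the string: at [2:3] → 'p'; at [6:8] → 'cl'; at [11:14] → 'snn'; at [17:18] → 'q'.
`findall` yields the raw match text (4 of them) because the pattern has no groups.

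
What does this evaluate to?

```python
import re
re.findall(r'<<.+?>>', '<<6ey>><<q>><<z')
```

['<<6ey>>', '<<q>>']

A non-greedy quantifier consumes as few characters as it can — just enough that the remainder of the pattern still matches from where it stops; whatever follows it matches normally.
No capturing groups, so `findall` returns the 2 full match strings.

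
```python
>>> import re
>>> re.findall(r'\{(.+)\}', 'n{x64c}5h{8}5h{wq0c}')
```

Scanning left to right: at [1:20] match '{x64c}5h{8}5h{wq0c}', group 1 = 'x64c}5h{8}5h{wq0c'.
With a single group, `findall` returns only what that group captured — 1 item.

['x64c}5h{8}5h{wq0c']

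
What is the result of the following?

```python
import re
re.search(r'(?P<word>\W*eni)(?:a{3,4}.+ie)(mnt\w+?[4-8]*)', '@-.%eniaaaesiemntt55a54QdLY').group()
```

'@-.%eniaaaesiemntt55'

The pattern matches zero or more of a non-word character, then the literal 'eni' (captured as 'word'); then 3 to 4 of the literal 'a', then one or more of any character, then the literal 'ie' (non-capturing group); then the literal 'mnt', then one or more of a word character (lazy), then zero or more of a character in [4-8] (captured).
Unlike `match`, `search` isn't anchored — it looks for the pattern anywhere in the string.
The match spans [0:20] → '@-.%eniaaaesiemntt55'.
Captured: group 1 = '@-.%eni', group 2 = 'mntt55'.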